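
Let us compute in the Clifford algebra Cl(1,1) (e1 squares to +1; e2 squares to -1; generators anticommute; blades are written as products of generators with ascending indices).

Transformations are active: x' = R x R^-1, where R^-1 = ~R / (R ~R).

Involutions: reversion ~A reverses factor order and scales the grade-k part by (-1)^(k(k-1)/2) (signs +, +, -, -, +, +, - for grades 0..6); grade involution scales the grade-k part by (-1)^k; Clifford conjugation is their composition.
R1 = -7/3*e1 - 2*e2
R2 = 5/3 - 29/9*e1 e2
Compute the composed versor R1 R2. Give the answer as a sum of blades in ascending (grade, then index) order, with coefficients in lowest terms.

Distribute over the terms of R1 (each basis-blade product reordered to ascending indices, repeated generators contracted through their squares):
(-7/3*e1) R2 = -35/9*e1 + 203/27*e2
(-2*e2) R2 = 58/9*e1 - 10/3*e2
Summing the partial products and collecting blades:
Answer: 23/9*e1 + 113/27*e2


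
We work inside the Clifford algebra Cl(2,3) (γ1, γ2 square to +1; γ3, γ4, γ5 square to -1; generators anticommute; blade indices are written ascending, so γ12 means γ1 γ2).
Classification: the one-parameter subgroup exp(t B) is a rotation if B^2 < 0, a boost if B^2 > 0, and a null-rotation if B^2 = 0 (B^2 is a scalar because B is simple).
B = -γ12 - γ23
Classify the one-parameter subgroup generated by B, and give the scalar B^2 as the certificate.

B^2 term by term: the squares give (-1)^2*(γ12)^2 + (-1)^2*(γ23)^2 = 1*(-1) + 1*(+1) = 0 (each basis 2-blade squares to minus the product of its generators' squares); cross terms between blades sharing an index anticommute and cancel. So B^2 = 0.
Answer: null-rotation, certificate B^2 = 0. One invariant decides it: the square 0 survives every conjugation, and its sign is exactly the classification.


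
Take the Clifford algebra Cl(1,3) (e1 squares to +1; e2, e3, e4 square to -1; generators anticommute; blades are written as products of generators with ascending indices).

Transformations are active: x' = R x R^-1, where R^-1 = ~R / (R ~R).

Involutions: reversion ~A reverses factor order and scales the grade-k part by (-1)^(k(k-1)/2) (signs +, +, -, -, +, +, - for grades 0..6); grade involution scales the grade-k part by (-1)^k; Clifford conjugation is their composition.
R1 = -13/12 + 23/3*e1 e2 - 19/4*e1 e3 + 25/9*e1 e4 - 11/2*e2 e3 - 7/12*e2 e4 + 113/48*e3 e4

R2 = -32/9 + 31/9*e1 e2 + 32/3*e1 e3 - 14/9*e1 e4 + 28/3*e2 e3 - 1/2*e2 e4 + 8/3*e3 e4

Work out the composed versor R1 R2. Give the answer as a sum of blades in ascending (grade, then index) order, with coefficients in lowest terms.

Distribute over the grade parts of R1 (each basis-blade product reordered to ascending indices, repeated generators contracted through their squares):
<R1>_0 (= -13/12) R2 = 104/27 - 403/108*e1 e2 - 104/9*e1 e3 + 91/54*e1 e4 - 91/9*e2 e3 + 13/24*e2 e4 - 26/9*e3 e4
<R1>_2 (= 23/3*e1 e2 - 19/4*e1 e3 + 25/9*e1 e4 - 11/2*e2 e3 - 7/12*e2 e4 + 113/48*e3 e4) R2 = 10487/648 - 137/9*e1 e2 - 1501/24*e1 e3 + 9631/324*e1 e4 - 22741/288*e2 e3 + 19507/324*e2 e4 + 2383/108*e3 e4 + 9631/144*e1 e2 e3 e4
Summing the partial products and collecting blades:
Answer: 12983/648 - 2047/108*e1 e2 - 5335/72*e1 e3 + 10177/324*e1 e4 - 8551/96*e2 e3 + 39365/648*e2 e4 + 2071/108*e3 e4 + 9631/144*e1 e2 e3 e4


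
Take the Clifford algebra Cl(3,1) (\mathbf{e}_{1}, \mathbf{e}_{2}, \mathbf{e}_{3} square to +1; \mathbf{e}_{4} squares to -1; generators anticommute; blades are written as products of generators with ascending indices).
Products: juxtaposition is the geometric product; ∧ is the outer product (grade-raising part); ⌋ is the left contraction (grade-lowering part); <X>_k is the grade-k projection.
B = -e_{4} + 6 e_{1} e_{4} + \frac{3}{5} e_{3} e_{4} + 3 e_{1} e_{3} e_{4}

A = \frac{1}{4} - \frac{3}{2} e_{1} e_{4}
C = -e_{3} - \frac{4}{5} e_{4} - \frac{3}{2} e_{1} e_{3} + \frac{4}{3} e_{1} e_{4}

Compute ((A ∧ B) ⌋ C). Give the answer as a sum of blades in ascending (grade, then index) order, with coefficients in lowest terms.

step 1: -\frac{1}{4} e_{4} + \frac{3}{2} e_{1} e_{4} + \frac{3}{20} e_{3} e_{4} + \frac{3}{4} e_{1} e_{3} e_{4}
step 2: \frac{9}{5} - \frac{1}{3} e_{1}
Answer: \frac{9}{5} - \frac{1}{3} e_{1}


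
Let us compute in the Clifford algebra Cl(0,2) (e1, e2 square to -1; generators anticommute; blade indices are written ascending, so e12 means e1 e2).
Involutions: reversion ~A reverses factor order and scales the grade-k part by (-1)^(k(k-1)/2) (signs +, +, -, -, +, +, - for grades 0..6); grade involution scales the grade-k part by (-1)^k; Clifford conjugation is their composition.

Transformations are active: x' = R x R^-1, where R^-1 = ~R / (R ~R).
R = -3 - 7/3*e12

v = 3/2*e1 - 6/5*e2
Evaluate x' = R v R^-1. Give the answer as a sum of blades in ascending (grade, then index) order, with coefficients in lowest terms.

~R = -3 + 7/3*e12, and R ~R = 130/9, so R^-1 = ~R / (130/9).
R v = -73/10*e1 + 1/10*e2
Answer: 498/325*e1 + 753/650*e2


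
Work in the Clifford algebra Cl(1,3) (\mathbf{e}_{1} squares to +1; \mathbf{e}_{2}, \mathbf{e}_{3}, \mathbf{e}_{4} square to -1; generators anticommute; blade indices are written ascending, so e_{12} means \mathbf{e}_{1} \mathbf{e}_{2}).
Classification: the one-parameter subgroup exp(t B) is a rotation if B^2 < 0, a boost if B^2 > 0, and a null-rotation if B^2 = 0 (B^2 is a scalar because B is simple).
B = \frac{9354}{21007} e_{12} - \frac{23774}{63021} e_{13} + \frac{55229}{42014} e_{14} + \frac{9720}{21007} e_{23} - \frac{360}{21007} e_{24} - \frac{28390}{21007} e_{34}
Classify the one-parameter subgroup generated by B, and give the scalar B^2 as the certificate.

B^2 term by term: the squares give (\frac{9354}{21007})^2*(e_{12})^2 + (-\frac{23774}{63021})^2*(e_{13})^2 + (\frac{55229}{42014})^2*(e_{14})^2 + (\frac{9720}{21007})^2*(e_{23})^2 + (-\frac{360}{21007})^2*(e_{24})^2 + (-\frac{28390}{21007})^2*(e_{34})^2 = \frac{87497316}{441294049}*(+1) + \frac{565203076}{3971646441}*(+1) + \frac{3050242441}{1765176196}*(+1) + \frac{94478400}{441294049}*(-1) + \frac{129600}{441294049}*(-1) + \frac{805992100}{441294049}*(-1) = \frac{1}{36} (each basis 2-blade squares to minus the product of its generators' squares); cross terms between blades sharing an index anticommute and cancel; the commuting (index-disjoint) pairs give grade-4 terms 2*c*c'*(blade product), which cancel blade by blade — e_{1234}: -\frac{531120120}{441294049} - \frac{5705760}{441294049} + \frac{536825880}{441294049} = 0 — confirming B is simple. So B^2 = \frac{1}{36}.
Answer: boost, certificate B^2 = \frac{1}{36}. Key observation: B^2 = \frac{1}{36} is a conjugation invariant, so its sign decides the class regardless of the surface form of B.


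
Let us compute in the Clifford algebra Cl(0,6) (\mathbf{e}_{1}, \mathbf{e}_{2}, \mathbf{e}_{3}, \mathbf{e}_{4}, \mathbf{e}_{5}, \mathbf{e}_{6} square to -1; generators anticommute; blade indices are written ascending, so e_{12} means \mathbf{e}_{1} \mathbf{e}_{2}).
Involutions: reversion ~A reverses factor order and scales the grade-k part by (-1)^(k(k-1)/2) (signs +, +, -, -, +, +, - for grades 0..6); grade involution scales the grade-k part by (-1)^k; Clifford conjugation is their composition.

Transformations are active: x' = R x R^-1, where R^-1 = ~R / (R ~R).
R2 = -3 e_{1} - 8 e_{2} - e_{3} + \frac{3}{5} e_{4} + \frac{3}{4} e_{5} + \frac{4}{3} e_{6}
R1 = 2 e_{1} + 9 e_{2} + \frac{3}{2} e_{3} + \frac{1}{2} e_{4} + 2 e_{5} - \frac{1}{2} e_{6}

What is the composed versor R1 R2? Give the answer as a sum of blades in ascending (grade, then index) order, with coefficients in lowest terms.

Distribute over the terms of R1 (each basis-blade product reordered to ascending indices, repeated generators contracted through their squares):
(2 e_{1}) R2 = 6 - 16 e_{12} - 2 e_{13} + \frac{6}{5} e_{14} + \frac{3}{2} e_{15} + \frac{8}{3} e_{16}
(9 e_{2}) R2 = 72 + 27 e_{12} - 9 e_{23} + \frac{27}{5} e_{24} + \frac{27}{4} e_{25} + 12 e_{26}
(\frac{3}{2} e_{3}) R2 = \frac{3}{2} + \frac{9}{2} e_{13} + 12 e_{23} + \frac{9}{10} e_{34} + \frac{9}{8} e_{35} + 2 e_{36}
(\frac{1}{2} e_{4}) R2 = -\frac{3}{10} + \frac{3}{2} e_{14} + 4 e_{24} + \frac{1}{2} e_{34} + \frac{3}{8} e_{45} + \frac{2}{3} e_{46}
(2 e_{5}) R2 = -\frac{3}{2} + 6 e_{15} + 16 e_{25} + 2 e_{35} - \frac{6}{5} e_{45} + \frac{8}{3} e_{56}
(-\frac{1}{2} e_{6}) R2 = \frac{2}{3} - \frac{3}{2} e_{16} - 4 e_{26} - \frac{1}{2} e_{36} + \frac{3}{10} e_{46} + \frac{3}{8} e_{56}
Summing the partial products and collecting blades:
Answer: \frac{2351}{30} + 11 e_{12} + \frac{5}{2} e_{13} + \frac{27}{10} e_{14} + \frac{15}{2} e_{15} + \frac{7}{6} e_{16} + 3 e_{23} + \frac{47}{5} e_{24} + \frac{91}{4} e_{25} + 8 e_{26} + \frac{7}{5} e_{34} + \frac{25}{8} e_{35} + \frac{3}{2} e_{36} - \frac{33}{40} e_{45} + \frac{29}{30} e_{46} + \frac{73}{24} e_{56}


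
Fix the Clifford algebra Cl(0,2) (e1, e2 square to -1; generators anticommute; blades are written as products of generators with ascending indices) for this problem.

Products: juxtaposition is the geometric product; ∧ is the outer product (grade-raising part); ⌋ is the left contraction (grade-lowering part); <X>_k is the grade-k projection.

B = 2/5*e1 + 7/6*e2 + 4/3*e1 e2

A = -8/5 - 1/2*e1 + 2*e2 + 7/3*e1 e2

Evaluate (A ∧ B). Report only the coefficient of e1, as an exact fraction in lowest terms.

step 1: -16/25*e1 - 28/15*e2 - 211/60*e1 e2
Answer: -16/25


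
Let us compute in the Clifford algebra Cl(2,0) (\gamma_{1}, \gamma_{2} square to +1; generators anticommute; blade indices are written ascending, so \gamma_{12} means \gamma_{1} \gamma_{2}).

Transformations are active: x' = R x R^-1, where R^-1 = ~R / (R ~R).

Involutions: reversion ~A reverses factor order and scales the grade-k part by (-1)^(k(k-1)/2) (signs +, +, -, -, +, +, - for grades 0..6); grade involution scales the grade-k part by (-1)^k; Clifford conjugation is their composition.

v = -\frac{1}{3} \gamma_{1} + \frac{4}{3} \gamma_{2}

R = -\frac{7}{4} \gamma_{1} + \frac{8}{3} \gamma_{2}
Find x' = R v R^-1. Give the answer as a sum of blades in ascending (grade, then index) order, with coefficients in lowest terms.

~R = -\frac{7}{4} \gamma_{1} + \frac{8}{3} \gamma_{2}, and R ~R = \frac{1465}{144}, so R^-1 = ~R / (\frac{1465}{144}).
R v = \frac{149}{36} - \frac{13}{9} \gamma_{12}
Answer: -\frac{4793}{4395} \gamma_{1} + \frac{3676}{4395} \gamma_{2}


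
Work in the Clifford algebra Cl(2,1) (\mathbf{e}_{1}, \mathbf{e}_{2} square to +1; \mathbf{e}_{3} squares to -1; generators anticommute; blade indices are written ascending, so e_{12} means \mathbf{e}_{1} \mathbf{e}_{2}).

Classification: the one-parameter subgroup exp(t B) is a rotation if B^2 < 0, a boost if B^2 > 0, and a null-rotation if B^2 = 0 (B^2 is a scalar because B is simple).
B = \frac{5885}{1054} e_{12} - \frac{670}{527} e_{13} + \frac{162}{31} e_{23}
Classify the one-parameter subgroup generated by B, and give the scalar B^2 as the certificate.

B^2 term by term: the squares give (\frac{5885}{1054})^2*(e_{12})^2 + (-\frac{670}{527})^2*(e_{13})^2 + (\frac{162}{31})^2*(e_{23})^2 = \frac{34633225}{1110916}*(-1) + \frac{448900}{277729}*(+1) + \frac{26244}{961}*(+1) = -\frac{9}{4} (each basis 2-blade squares to minus the product of its generators' squares); cross terms between blades sharing an index anticommute and cancel. So B^2 = -\frac{9}{4}.
Answer: rotation, certificate B^2 = -\frac{9}{4}. Key observation: B^2 = -\frac{9}{4} is a conjugation invariant, so its sign decides the class regardless of the surface form of B.


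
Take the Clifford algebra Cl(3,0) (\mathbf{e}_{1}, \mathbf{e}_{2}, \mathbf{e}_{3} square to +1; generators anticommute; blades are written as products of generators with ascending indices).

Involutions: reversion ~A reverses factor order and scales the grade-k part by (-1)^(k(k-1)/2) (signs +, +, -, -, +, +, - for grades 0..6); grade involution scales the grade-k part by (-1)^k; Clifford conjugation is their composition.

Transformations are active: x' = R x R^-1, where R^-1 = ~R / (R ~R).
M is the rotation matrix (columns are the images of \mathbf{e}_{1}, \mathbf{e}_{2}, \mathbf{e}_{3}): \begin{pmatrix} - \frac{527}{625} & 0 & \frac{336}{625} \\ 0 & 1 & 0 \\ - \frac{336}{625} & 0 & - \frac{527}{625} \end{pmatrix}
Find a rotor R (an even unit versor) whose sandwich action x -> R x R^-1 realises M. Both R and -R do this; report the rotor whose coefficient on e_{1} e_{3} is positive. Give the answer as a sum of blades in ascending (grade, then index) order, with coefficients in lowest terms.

Method: write R = a + b12*e_{1} e_{2} + b13*e_{1} e_{3} + b23*e_{2} e_{3} with a^2 + b12^2 + b13^2 + b23^2 = 1 (so R^-1 = ~R). Expanding the columns R e_j ~R gives tr M = 4a^2 - 1 and, from the antisymmetric part, M21 - M12 = -4a*b12, M13 - M31 = 4a*b13, M32 - M23 = -4a*b23.
Here tr M = -\frac{429}{625}, so a^2 = (1 + tr M)/4 = \frac{49}{625} and a = ±\frac{7}{25}. Taking a = \frac{7}{25}: M21 - M12 = 0, M13 - M31 = \frac{672}{625}, M32 - M23 = 0, giving b12 = 0, b13 = \frac{24}{25}, b23 = 0, i.e. R = \frac{7}{25} + \frac{24}{25} e_{1} e_{3}.
Its e_{1} e_{3} coefficient is already positive.
Answer: \frac{7}{25} + \frac{24}{25} e_{1} e_{3}. Why the constraint matters: R and -R act identically through the sandwich — M has trace -\frac{429}{625} either way — so only the sign condition on e_{1} e_{3} picks one of the two preimages.


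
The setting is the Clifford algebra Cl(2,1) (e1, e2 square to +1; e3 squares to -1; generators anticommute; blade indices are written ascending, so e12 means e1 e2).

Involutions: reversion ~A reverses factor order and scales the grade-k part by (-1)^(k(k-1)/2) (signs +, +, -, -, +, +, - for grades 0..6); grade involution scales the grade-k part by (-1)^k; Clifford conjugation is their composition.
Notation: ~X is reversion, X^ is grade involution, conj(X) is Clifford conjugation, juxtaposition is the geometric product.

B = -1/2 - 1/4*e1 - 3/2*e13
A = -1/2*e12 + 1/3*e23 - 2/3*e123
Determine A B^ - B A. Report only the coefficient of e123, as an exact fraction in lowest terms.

first term: -7/8*e2 + 3/4*e12 - 13/12*e23 + 5/12*e123
second term: -7/8*e2 - 1/4*e12 + 3/4*e23 + 1/4*e123
Answer: 1/6


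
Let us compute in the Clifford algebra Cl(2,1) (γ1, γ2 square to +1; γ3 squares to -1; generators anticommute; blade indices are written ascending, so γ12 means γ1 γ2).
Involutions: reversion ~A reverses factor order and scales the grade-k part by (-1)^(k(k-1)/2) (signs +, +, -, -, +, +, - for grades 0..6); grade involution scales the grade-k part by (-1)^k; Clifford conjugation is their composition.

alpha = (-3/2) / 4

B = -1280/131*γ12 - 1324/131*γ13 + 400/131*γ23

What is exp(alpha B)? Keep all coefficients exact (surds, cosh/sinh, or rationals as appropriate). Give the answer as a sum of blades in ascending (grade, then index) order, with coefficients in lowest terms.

B^2 term by term: the squares give (-1280/131)^2*(γ12)^2 + (-1324/131)^2*(γ13)^2 + (400/131)^2*(γ23)^2 = 1638400/17161*(-1) + 1752976/17161*(+1) + 160000/17161*(+1) = 16 (each basis 2-blade squares to minus the product of its generators' squares); cross terms between blades sharing an index anticommute and cancel. So B^2 = 16.
B^2 = 16 — hyperbolic case — the even/odd split gives cosh and sinh: l = 4, alpha*l = -3/2, so exp(alpha B) = cosh(-3/2) + (sinh(-3/2)/4)*B = cosh(3/2) + (-sinh(3/2)/4)*B.
Answer: cosh(3/2) + 320*sinh(3/2)/131*γ12 + 331*sinh(3/2)/131*γ13 - 100*sinh(3/2)/131*γ23


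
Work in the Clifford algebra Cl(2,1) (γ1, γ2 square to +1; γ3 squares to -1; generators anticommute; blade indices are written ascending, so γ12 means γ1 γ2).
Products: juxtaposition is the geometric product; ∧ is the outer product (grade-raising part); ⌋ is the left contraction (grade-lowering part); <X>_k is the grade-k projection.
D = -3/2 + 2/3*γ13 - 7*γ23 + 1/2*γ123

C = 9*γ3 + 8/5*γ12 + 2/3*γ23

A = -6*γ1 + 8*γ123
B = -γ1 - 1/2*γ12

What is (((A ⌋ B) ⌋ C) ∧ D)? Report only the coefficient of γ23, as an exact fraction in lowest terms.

step 1: 6 + 3*γ2
step 2: -24/5*γ1 + 56*γ3 + 48/5*γ12 + 4*γ23
step 3: 36/5*γ1 - 84*γ3 - 72/5*γ12 - 6*γ23 + 168/5*γ123
Answer: -6


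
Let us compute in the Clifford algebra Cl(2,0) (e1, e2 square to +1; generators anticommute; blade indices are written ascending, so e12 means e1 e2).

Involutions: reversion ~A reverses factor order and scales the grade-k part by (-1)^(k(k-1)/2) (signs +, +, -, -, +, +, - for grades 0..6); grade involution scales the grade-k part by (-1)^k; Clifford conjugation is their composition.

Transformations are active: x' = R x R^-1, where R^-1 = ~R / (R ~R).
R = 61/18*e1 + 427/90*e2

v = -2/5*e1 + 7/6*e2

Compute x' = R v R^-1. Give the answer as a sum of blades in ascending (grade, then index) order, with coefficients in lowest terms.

~R = 61/18*e1 + 427/90*e2, and R ~R = 137677/4050, so R^-1 = ~R / (137677/4050).
R v = 2257/540 + 15799/2700*e12
Answer: 37/30*e1


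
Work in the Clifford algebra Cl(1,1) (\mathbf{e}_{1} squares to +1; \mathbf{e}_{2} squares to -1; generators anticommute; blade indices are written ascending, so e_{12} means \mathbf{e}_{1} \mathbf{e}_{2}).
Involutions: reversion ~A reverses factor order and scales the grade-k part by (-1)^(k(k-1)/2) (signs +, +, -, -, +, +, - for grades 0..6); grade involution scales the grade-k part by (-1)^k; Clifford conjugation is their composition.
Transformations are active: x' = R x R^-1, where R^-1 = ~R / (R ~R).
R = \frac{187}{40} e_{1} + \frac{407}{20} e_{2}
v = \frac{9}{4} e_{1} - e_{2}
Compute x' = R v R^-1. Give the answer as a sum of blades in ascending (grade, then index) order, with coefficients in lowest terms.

~R = \frac{187}{40} e_{1} + \frac{407}{20} e_{2}, and R ~R = -\frac{627627}{1600}, so R^-1 = ~R / (-\frac{627627}{1600}).
R v = \frac{4939}{160} - \frac{4037}{80} e_{12}
Answer: -\frac{61949}{20748} e_{1} - \frac{11426}{5187} e_{2}


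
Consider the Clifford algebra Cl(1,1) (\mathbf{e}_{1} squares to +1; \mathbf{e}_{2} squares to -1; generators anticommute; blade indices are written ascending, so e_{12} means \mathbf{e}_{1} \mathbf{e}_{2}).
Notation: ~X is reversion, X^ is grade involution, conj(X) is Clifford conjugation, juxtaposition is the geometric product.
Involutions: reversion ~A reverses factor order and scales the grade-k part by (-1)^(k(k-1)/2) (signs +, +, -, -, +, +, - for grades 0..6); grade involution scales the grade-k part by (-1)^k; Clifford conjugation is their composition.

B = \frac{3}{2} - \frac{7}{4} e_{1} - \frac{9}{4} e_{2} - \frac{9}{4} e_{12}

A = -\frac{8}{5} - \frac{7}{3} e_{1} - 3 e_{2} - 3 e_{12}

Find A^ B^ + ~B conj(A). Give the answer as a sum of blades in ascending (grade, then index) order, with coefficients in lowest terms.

first term: \frac{101}{60} + \frac{7}{10} e_{1} + \frac{9}{10} e_{2} - \frac{9}{10} e_{12}
second term: \frac{421}{60} - \frac{36}{5} e_{1} - \frac{12}{5} e_{2} + \frac{9}{10} e_{12}
Answer: \frac{87}{10} - \frac{13}{2} e_{1} - \frac{3}{2} e_{2}


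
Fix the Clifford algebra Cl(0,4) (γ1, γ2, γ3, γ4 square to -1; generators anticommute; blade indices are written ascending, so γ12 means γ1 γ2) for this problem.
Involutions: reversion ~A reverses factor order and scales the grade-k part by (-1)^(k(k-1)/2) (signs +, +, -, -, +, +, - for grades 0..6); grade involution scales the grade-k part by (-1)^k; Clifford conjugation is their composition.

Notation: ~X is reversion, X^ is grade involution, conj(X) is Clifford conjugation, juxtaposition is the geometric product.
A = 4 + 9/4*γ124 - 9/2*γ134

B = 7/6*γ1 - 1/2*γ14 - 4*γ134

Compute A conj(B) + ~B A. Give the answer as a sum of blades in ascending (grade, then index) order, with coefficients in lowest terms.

first term: 18 - 14/3*γ1 + 9/8*γ2 - 9/4*γ3 + 2*γ14 + 9*γ23 + 21/8*γ24 - 21/4*γ34 - 16*γ134
second term: -18 + 14/3*γ1 + 9/8*γ2 - 9/4*γ3 + 2*γ14 + 9*γ23 - 21/8*γ24 + 21/4*γ34 + 16*γ134
Answer: 9/4*γ2 - 9/2*γ3 + 4*γ14 + 18*γ23


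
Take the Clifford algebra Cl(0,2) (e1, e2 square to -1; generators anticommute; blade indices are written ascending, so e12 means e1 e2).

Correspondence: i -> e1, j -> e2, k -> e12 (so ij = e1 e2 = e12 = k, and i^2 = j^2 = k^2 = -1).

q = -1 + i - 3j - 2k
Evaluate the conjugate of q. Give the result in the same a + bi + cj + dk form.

In blades: q = -1 + e1 - 3*e2 - 2*e12.
Conjugation here is Clifford conjugation: the scalar is fixed and the grade-1 and grade-2 blades all flip sign, giving -1 - e1 + 3*e2 + 2*e12; translating back:
Answer: -1 - i + 3j + 2k


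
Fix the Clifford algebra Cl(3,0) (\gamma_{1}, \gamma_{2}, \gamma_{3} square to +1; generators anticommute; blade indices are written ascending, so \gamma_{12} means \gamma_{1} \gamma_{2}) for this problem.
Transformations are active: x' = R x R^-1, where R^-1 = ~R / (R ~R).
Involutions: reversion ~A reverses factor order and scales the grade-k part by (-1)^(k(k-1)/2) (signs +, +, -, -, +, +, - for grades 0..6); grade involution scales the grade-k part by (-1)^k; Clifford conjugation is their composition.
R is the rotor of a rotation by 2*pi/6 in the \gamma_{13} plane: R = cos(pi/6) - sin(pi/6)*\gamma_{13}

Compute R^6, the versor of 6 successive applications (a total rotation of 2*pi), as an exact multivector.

Half-angle bookkeeping: 6 applications in \gamma_{13} add up to rotor phase 6*pi/6 = \pi, so R^6 = cos(\pi) - sin(\pi)*\gamma_{13}.
cos(\pi) = -1 and sin(\pi) = 0, so R^6 = -1. The total rotation 2*pi is 1 full turn, so every vector returns to itself, yet the rotor is -1, on the OTHER sheet of the double cover (an odd number of 2*pi turns).
Answer: -1


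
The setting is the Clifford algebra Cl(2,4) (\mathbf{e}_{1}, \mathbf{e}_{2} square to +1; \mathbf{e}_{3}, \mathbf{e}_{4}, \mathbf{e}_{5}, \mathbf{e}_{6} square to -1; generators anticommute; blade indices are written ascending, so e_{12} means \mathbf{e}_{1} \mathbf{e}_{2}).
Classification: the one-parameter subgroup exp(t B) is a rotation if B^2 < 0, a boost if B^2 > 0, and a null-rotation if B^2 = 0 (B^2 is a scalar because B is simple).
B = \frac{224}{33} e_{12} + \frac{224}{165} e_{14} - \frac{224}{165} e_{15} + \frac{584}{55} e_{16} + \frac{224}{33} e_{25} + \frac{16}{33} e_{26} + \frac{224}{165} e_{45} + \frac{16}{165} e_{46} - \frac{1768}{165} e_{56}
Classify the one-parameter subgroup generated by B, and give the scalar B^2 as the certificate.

B^2 term by term: the squares give (\frac{224}{33})^2*(e_{12})^2 + (\frac{224}{165})^2*(e_{14})^2 + (-\frac{224}{165})^2*(e_{15})^2 + (\frac{584}{55})^2*(e_{16})^2 + (\frac{224}{33})^2*(e_{25})^2 + (\frac{16}{33})^2*(e_{26})^2 + (\frac{224}{165})^2*(e_{45})^2 + (\frac{16}{165})^2*(e_{46})^2 + (-\frac{1768}{165})^2*(e_{56})^2 = \frac{50176}{1089}*(-1) + \frac{50176}{27225}*(+1) + \frac{50176}{27225}*(+1) + \frac{341056}{3025}*(+1) + \frac{50176}{1089}*(+1) + \frac{256}{1089}*(+1) + \frac{50176}{27225}*(-1) + \frac{256}{27225}*(-1) + \frac{3125824}{27225}*(-1) = 0 (each basis 2-blade squares to minus the product of its generators' squares); cross terms between blades sharing an index anticommute and cancel; the commuting (index-disjoint) pairs give grade-4 terms 2*c*c'*(blade product), which cancel blade by blade — e_{1245}: \frac{100352}{5445} - \frac{100352}{5445} = 0; e_{1246}: \frac{7168}{5445} - \frac{7168}{5445} = 0; e_{1256}: -\frac{792064}{5445} + \frac{7168}{5445} + \frac{261632}{1815} = 0; e_{1456}: -\frac{792064}{27225} + \frac{7168}{27225} + \frac{261632}{9075} = 0; e_{2456}: -\frac{7168}{5445} + \frac{7168}{5445} = 0 — confirming B is simple. So B^2 = 0.
Answer: null-rotation, certificate B^2 = 0. Note: conjugating B changes its blade decomposition but never the scalar B^2 = 0, whose sign settles the classification.


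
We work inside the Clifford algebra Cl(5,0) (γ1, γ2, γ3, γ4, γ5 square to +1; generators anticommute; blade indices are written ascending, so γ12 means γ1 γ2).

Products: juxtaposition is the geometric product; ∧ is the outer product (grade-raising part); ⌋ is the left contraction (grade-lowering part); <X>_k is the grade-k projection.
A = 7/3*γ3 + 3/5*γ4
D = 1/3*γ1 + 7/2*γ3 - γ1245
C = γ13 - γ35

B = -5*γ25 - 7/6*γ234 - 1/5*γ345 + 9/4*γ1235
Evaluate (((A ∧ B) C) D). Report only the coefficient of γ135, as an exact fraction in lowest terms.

step 1: 35/3*γ235 + 3*γ245 - 27/20*γ12345
step 2: 35/3*γ2 + 27/20*γ124 + 35/3*γ125 - 3*γ234 - 27/20*γ245 - 3*γ12345
step 3: 27/20*γ1 + 3*γ3 - 35/3*γ4 + 27/20*γ5 - 35/9*γ12 + 245/6*γ23 + 219/20*γ24 + 35/9*γ25 - 3*γ135 + 35/3*γ145 - 149/40*γ1234 - 245/6*γ1235 - 201/20*γ1245 - 229/40*γ2345
Answer: -3


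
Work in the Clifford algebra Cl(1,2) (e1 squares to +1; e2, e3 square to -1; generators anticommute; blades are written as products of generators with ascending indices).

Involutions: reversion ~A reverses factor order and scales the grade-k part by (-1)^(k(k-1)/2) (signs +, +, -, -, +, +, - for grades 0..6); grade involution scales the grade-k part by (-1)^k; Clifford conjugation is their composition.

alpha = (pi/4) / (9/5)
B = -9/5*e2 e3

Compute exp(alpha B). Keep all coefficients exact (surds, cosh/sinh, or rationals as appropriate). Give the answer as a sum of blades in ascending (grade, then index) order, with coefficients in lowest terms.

B^2 = (-9/5)^2*(e2 e3)^2 = 81/25*(-1) = -81/25 (a basis 2-blade squares to minus the product of its generators' squares).
B^2 = -81/25 — B^2 < 0, so the exponential closes trigonometrically: l = 9/5, alpha*l = pi/4, so exp(alpha B) = cos(pi/4) + (sin(pi/4)/(9/5))*B = sqrt(2)/2 + (5*sqrt(2)/18)*B.
Answer: sqrt(2)/2 - sqrt(2)/2*e2 e3


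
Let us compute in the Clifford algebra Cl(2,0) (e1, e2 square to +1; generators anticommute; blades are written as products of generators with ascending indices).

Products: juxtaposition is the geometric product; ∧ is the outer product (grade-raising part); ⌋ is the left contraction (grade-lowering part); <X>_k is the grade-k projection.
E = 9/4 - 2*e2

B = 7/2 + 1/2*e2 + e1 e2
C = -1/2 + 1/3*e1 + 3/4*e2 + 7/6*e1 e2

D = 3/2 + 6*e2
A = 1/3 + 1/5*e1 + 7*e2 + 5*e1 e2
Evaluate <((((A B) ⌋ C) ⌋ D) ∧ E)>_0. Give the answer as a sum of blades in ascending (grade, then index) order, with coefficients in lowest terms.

step 1: -1/3 - 19/5*e1 + 373/15*e2 + 269/15*e1 e2
step 2: -607/180 - 2621/90*e1 - 281/60*e2 - 7/18*e1 e2
step 3: -3979/120 - 607/30*e2
step 4: -11937/160 + 499/24*e2
step 5: -11937/160
Answer: -11937/160


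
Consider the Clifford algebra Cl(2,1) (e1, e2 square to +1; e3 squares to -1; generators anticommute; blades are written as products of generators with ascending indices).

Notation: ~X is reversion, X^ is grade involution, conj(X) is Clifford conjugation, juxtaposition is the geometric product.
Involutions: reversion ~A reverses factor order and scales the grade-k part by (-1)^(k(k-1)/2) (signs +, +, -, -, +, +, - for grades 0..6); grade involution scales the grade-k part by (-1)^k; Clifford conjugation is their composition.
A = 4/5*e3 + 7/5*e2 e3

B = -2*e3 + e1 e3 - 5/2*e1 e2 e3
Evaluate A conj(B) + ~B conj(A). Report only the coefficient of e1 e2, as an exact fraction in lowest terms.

first term: -8/5 - 43/10*e1 - 14/5*e2 + 17/5*e1 e2
second term: -8/5 - 43/10*e1 + 14/5*e2 + 17/5*e1 e2
Answer: 34/5


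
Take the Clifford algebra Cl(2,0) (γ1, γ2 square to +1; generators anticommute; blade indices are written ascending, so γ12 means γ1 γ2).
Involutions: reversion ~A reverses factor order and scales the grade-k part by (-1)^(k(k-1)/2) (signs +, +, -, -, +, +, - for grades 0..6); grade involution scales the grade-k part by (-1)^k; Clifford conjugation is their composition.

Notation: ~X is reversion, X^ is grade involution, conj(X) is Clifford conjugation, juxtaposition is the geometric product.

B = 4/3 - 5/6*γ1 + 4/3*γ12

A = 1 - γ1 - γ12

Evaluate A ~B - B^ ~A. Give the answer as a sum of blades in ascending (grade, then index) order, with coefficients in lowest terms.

first term: 5/6 - 13/6*γ1 + 1/2*γ2 - 8/3*γ12
second term: -5/6 - 1/2*γ1 + 13/6*γ2 + 8/3*γ12
Answer: 5/3 - 5/3*γ1 - 5/3*γ2 - 16/3*γ12


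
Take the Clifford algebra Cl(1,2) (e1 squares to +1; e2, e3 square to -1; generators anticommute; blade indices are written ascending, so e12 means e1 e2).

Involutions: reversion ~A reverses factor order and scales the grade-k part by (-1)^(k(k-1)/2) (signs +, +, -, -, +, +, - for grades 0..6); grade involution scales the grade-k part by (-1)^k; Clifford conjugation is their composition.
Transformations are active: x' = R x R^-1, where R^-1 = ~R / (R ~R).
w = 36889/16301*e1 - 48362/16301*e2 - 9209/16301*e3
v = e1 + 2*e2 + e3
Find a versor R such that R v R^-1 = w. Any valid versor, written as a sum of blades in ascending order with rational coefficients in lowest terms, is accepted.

Take R = v + w = 53190/16301*e1 - 15760/16301*e2 + 7092/16301*e3. Because q(v) = q(w) = -4, conjugation by R sends v exactly to w.
Answer: 53190/16301*e1 - 15760/16301*e2 + 7092/16301*e3


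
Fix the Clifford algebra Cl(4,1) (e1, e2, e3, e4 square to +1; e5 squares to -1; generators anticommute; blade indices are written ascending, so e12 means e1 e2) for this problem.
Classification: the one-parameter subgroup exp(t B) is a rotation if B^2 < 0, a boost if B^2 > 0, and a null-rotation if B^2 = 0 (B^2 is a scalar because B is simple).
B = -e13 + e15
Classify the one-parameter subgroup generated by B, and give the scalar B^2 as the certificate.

B^2 term by term: the squares give (-1)^2*(e13)^2 + (1)^2*(e15)^2 = 1*(-1) + 1*(+1) = 0 (each basis 2-blade squares to minus the product of its generators' squares); cross terms between blades sharing an index anticommute and cancel. So B^2 = 0.
Answer: null-rotation, certificate B^2 = 0. The scalar 0 is the complete invariant here: its sign names the subgroup type.


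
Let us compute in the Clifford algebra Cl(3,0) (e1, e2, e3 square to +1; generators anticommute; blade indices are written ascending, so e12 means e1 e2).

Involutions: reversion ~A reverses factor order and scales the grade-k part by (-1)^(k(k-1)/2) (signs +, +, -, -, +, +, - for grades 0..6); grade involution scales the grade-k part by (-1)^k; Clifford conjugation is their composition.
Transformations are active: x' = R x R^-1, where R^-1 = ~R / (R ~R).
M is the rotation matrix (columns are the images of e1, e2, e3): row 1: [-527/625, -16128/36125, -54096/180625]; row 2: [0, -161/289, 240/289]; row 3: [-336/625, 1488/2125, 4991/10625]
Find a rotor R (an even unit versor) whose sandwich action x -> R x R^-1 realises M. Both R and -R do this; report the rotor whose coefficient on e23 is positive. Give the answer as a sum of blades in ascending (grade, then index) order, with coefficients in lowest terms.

Method: write R = a + b12*e12 + b13*e13 + b23*e23 with a^2 + b12^2 + b13^2 + b23^2 = 1 (so R^-1 = ~R). Expanding the columns R e_j ~R gives tr M = 4a^2 - 1 and, from the antisymmetric part, M21 - M12 = -4a*b12, M13 - M31 = 4a*b13, M32 - M23 = -4a*b23.
Here tr M = -168081/180625, so a^2 = (1 + tr M)/4 = 3136/180625 and a = ±56/425. Taking a = 56/425: M21 - M12 = 16128/36125, M13 - M31 = 43008/180625, M32 - M23 = -4704/36125, giving b12 = -72/85, b13 = 192/425, b23 = 21/85, i.e. R = 56/425 - 72/85*e12 + 192/425*e13 + 21/85*e23.
Its e23 coefficient is already positive.
Answer: 56/425 - 72/85*e12 + 192/425*e13 + 21/85*e23. Why the constraint matters: R and -R act identically through the sandwich — M has trace -168081/180625 either way — so only the sign condition on e23 picks one of the two preimages.


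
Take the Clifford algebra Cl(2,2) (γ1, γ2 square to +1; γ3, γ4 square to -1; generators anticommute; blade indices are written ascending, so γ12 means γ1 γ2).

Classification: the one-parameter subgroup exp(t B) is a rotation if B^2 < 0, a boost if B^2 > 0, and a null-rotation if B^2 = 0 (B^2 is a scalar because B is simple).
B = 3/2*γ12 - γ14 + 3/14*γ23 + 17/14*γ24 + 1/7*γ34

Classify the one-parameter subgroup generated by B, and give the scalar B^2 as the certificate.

B^2 term by term: the squares give (3/2)^2*(γ12)^2 + (-1)^2*(γ14)^2 + (3/14)^2*(γ23)^2 + (17/14)^2*(γ24)^2 + (1/7)^2*(γ34)^2 = 9/4*(-1) + 1*(+1) + 9/196*(+1) + 289/196*(+1) + 1/49*(-1) = 1/4 (each basis 2-blade squares to minus the product of its generators' squares); cross terms between blades sharing an index anticommute and cancel; the commuting (index-disjoint) pairs give grade-4 terms 2*c*c'*(blade product), which cancel blade by blade — γ1234: 3/7 - 3/7 = 0 — confirming B is simple. So B^2 = 1/4.
Answer: boost, certificate B^2 = 1/4. The invariant at work: B^2 = 1/4 is unchanged by conjugation, hence its sign classifies the subgroup whatever basis B is written in.


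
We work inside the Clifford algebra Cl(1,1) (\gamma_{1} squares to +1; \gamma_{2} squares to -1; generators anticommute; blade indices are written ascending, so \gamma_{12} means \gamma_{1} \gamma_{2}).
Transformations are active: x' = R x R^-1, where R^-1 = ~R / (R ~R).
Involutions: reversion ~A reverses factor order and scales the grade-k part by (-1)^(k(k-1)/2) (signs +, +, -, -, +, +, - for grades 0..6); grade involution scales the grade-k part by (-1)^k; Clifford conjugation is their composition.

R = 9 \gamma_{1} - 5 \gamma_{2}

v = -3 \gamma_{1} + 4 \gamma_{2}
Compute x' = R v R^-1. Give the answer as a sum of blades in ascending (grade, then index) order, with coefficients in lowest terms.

~R = 9 \gamma_{1} - 5 \gamma_{2}, and R ~R = 56, so R^-1 = ~R / (56).
R v = -7 + 21 \gamma_{12}
Answer: \frac{3}{4} \gamma_{1} - \frac{11}{4} \gamma_{2}


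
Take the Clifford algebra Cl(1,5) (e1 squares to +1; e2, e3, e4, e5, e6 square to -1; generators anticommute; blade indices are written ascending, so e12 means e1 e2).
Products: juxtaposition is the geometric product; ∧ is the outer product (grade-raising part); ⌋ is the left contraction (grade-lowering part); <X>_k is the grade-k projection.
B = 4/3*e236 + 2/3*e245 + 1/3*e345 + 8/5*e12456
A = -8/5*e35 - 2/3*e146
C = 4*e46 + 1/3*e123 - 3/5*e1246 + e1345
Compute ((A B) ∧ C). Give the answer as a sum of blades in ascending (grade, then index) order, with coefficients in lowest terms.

step 1: -8/15*e4 - 16/15*e25 - 16/15*e234 - 32/15*e256 + 8/9*e1234 + 4/9*e1256 + 2/9*e1356 - 64/25*e12346
step 2: 8/45*e1234 + 64/15*e2456
Answer: 8/45*e1234 + 64/15*e2456


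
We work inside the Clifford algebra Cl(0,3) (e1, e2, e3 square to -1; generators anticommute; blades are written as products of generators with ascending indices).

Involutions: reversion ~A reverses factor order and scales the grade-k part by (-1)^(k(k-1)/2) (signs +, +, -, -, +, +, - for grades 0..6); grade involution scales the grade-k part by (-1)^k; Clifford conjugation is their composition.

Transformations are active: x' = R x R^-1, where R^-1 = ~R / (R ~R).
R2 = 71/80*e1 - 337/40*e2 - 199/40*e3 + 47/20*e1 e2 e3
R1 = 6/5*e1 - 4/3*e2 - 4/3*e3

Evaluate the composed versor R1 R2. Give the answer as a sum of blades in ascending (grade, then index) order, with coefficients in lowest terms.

Distribute over the terms of R1 (each basis-blade product reordered to ascending indices, repeated generators contracted through their squares):
(6/5*e1) R2 = -213/200 - 1011/100*e1 e2 - 597/100*e1 e3 - 141/50*e2 e3
(-4/3*e2) R2 = -337/30 + 71/60*e1 e2 - 47/15*e1 e3 + 199/30*e2 e3
(-4/3*e3) R2 = -199/30 + 47/15*e1 e2 + 71/60*e1 e3 - 337/30*e2 e3
Summing the partial products and collecting blades:
Answer: -11359/600 - 869/150*e1 e2 - 198/25*e1 e3 - 371/50*e2 e3


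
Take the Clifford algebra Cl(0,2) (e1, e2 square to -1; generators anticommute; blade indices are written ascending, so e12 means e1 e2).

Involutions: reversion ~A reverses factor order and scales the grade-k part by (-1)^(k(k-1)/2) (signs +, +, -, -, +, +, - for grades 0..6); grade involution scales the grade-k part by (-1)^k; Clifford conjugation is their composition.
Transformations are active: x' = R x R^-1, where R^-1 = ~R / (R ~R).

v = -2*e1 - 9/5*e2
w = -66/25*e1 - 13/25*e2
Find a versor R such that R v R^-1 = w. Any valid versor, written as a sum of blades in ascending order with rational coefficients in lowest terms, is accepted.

Here q(v) = q(w) = -181/25; the classical choice R = v + w = -116/25*e1 - 58/25*e2 then realises v -> w under the sandwich.
Answer: -116/25*e1 - 58/25*e2


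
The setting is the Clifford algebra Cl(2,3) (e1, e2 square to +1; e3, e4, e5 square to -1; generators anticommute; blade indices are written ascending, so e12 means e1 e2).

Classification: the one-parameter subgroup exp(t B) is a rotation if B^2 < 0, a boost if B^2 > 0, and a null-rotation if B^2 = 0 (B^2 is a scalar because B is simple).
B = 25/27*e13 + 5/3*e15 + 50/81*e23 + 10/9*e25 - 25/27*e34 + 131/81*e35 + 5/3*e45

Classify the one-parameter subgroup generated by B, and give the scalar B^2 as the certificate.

B^2 term by term: the squares give (25/27)^2*(e13)^2 + (5/3)^2*(e15)^2 + (50/81)^2*(e23)^2 + (10/9)^2*(e25)^2 + (-25/27)^2*(e34)^2 + (131/81)^2*(e35)^2 + (5/3)^2*(e45)^2 = 625/729*(+1) + 25/9*(+1) + 2500/6561*(+1) + 100/81*(+1) + 625/729*(-1) + 17161/6561*(-1) + 25/9*(-1) = -1 (each basis 2-blade squares to minus the product of its generators' squares); cross terms between blades sharing an index anticommute and cancel; the commuting (index-disjoint) pairs give grade-4 terms 2*c*c'*(blade product), which cancel blade by blade — e1235: -500/243 + 500/243 = 0; e1345: 250/81 - 250/81 = 0; e2345: 500/243 - 500/243 = 0 — confirming B is simple. So B^2 = -1.
Answer: rotation, certificate B^2 = -1. Certificate logic: -1 is a conjugation-invariant scalar, so its sign fixes rotation versus boost versus null-rotation outright.


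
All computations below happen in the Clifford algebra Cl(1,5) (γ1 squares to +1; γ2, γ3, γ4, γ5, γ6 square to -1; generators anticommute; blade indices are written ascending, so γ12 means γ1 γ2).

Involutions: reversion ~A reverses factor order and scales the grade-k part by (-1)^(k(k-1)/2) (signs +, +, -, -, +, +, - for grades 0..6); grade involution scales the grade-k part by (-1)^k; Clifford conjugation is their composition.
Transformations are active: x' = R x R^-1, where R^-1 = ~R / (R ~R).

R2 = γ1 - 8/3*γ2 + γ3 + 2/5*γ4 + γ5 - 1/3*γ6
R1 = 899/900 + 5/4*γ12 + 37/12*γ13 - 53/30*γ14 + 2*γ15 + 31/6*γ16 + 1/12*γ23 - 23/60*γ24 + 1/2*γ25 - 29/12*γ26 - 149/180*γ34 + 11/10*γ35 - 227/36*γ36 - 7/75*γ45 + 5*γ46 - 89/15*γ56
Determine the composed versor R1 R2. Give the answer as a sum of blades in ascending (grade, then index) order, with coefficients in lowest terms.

Distribute over the terms of R2 (each basis-blade product reordered to ascending indices, repeated generators contracted through their squares):
R1 (γ1) = 899/900*γ1 - 5/4*γ2 - 37/12*γ3 + 53/30*γ4 - 2*γ5 - 31/6*γ6 + 1/12*γ123 - 23/60*γ124 + 1/2*γ125 - 29/12*γ126 - 149/180*γ134 + 11/10*γ135 - 227/36*γ136 - 7/75*γ145 + 5*γ146 - 89/15*γ156
R1 (-8/3*γ2) = 10/3*γ1 - 1798/675*γ2 - 2/9*γ3 + 46/45*γ4 - 4/3*γ5 + 58/9*γ6 + 74/9*γ123 - 212/45*γ124 + 16/3*γ125 + 124/9*γ126 + 298/135*γ234 - 44/15*γ235 + 454/27*γ236 + 56/225*γ245 - 40/3*γ246 + 712/45*γ256
R1 (γ3) = -37/12*γ1 - 1/12*γ2 + 899/900*γ3 - 149/180*γ4 + 11/10*γ5 - 227/36*γ6 + 5/4*γ123 + 53/30*γ134 - 2*γ135 - 31/6*γ136 + 23/60*γ234 - 1/2*γ235 + 29/12*γ236 - 7/75*γ345 + 5*γ346 - 89/15*γ356
R1 (2/5*γ4) = 53/75*γ1 + 23/150*γ2 + 149/450*γ3 + 899/2250*γ4 - 14/375*γ5 + 2*γ6 + 1/2*γ124 + 37/30*γ134 - 4/5*γ145 - 31/15*γ146 + 1/30*γ234 - 1/5*γ245 + 29/30*γ246 - 11/25*γ345 + 227/90*γ346 - 178/75*γ456
R1 (γ5) = -2*γ1 - 1/2*γ2 - 11/10*γ3 + 7/75*γ4 + 899/900*γ5 - 89/15*γ6 + 5/4*γ125 + 37/12*γ135 - 53/30*γ145 - 31/6*γ156 + 1/12*γ235 - 23/60*γ245 + 29/12*γ256 - 149/180*γ345 + 227/36*γ356 - 5*γ456
R1 (-1/3*γ6) = 31/18*γ1 - 29/36*γ2 - 227/108*γ3 + 5/3*γ4 - 89/45*γ5 - 899/2700*γ6 - 5/12*γ126 - 37/36*γ136 + 53/90*γ146 - 2/3*γ156 - 1/36*γ236 + 23/180*γ246 - 1/6*γ256 + 149/540*γ346 - 11/30*γ356 + 7/225*γ456
Summing the partial products and collecting blades:
Answer: 151/90*γ1 - 13903/2700*γ2 - 13979/2700*γ3 + 6181/1500*γ4 - 14623/4500*γ5 - 12547/1350*γ6 + 86/9*γ123 - 827/180*γ124 + 85/12*γ125 + 197/18*γ126 + 391/180*γ134 + 131/60*γ135 - 25/2*γ136 - 133/50*γ145 + 317/90*γ146 - 353/30*γ156 + 1417/540*γ234 - 67/20*γ235 + 1037/54*γ236 - 301/900*γ245 - 2203/180*γ246 + 3253/180*γ256 - 49/36*γ345 + 4211/540*γ346 + 1/180*γ356 - 1652/225*γ456
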